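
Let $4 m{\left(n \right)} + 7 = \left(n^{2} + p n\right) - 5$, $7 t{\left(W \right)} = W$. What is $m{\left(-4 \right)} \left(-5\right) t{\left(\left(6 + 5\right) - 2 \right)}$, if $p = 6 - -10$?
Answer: $\frac{675}{7} \approx 96.429$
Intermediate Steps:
$t{\left(W \right)} = \frac{W}{7}$
$p = 16$ ($p = 6 + 10 = 16$)
$m{\left(n \right)} = -3 + 4 n + \frac{n^{2}}{4}$ ($m{\left(n \right)} = - \frac{7}{4} + \frac{\left(n^{2} + 16 n\right) - 5}{4} = - \frac{7}{4} + \frac{-5 + n^{2} + 16 n}{4} = - \frac{7}{4} + \left(- \frac{5}{4} + 4 n + \frac{n^{2}}{4}\right) = -3 + 4 n + \frac{n^{2}}{4}$)
$m{\left(-4 \right)} \left(-5\right) t{\left(\left(6 + 5\right) - 2 \right)} = \left(-3 + 4 \left(-4\right) + \frac{\left(-4\right)^{2}}{4}\right) \left(-5\right) \frac{\left(6 + 5\right) - 2}{7} = \left(-3 - 16 + \frac{1}{4} \cdot 16\right) \left(-5\right) \frac{11 - 2}{7} = \left(-3 - 16 + 4\right) \left(-5\right) \frac{1}{7} \cdot 9 = \left(-15\right) \left(-5\right) \frac{9}{7} = 75 \cdot \frac{9}{7} = \frac{675}{7}$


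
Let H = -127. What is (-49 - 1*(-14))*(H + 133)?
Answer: -210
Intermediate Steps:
(-49 - 1*(-14))*(H + 133) = (-49 - 1*(-14))*(-127 + 133) = (-49 + 14)*6 = -35*6 = -210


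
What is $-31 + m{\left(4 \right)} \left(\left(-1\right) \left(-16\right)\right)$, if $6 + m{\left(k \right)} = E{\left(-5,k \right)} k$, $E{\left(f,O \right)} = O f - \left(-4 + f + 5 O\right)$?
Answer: $-2111$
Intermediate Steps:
$E{\left(f,O \right)} = 4 - f - 5 O + O f$ ($E{\left(f,O \right)} = O f - \left(-4 + f + 5 O\right) = 4 - f - 5 O + O f$)
$m{\left(k \right)} = -6 + k \left(9 - 10 k\right)$ ($m{\left(k \right)} = -6 + \left(4 - -5 - 5 k + k \left(-5\right)\right) k = -6 + \left(4 + 5 - 5 k - 5 k\right) k = -6 + \left(9 - 10 k\right) k = -6 + k \left(9 - 10 k\right)$)
$-31 + m{\left(4 \right)} \left(\left(-1\right) \left(-16\right)\right) = -31 + \left(-6 + 4 \left(9 - 40\right)\right) \left(\left(-1\right) \left(-16\right)\right) = -31 + \left(-6 + 4 \left(9 - 40\right)\right) 16 = -31 + \left(-6 + 4 \left(-31\right)\right) 16 = -31 + \left(-6 - 124\right) 16 = -31 - 2080 = -2111$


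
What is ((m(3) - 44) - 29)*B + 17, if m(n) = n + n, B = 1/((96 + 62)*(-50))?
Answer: 134367/7900 ≈ 17.008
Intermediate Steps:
B = -1/7900 (B = -1/50/158 = (1/158)*(-1/50) = -1/7900 ≈ -0.00012658)
m(n) = 2*n
((m(3) - 44) - 29)*B + 17 = ((2*3 - 44) - 29)*(-1/7900) + 17 = ((6 - 44) - 29)*(-1/7900) + 17 = (-38 - 29)*(-1/7900) + 17 = -67*(-1/7900) + 17 = 67/7900 + 17 = 134367/7900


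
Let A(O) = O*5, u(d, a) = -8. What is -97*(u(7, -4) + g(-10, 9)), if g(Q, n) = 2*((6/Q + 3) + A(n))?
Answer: -42098/5 ≈ -8419.6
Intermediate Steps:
A(O) = 5*O
g(Q, n) = 6 + 10*n + 12/Q (g(Q, n) = 2*((6/Q + 3) + 5*n) = 2*((3 + 6/Q) + 5*n) = 2*(3 + 5*n + 6/Q) = 6 + 10*n + 12/Q)
-97*(u(7, -4) + g(-10, 9)) = -97*(-8 + (6 + 10*9 + 12/(-10))) = -97*(-8 + (6 + 90 + 12*(-⅒))) = -97*(-8 + (6 + 90 - 6/5)) = -97*(-8 + 474/5) = -97*434/5 = -42098/5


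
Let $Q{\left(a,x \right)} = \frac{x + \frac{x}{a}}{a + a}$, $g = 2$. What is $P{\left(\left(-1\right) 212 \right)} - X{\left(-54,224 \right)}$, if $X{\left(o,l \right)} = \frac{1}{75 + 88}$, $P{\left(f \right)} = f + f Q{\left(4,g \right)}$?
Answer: $- \frac{181423}{652} \approx -278.26$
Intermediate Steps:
$Q{\left(a,x \right)} = \frac{x + \frac{x}{a}}{2 a}$
$P{\left(f \right)} = \frac{21 f}{16}$ ($P{\left(f \right)} = f + f \frac{1}{2} \cdot 2 \cdot \frac{1}{16} \left(1 + 4\right) = f + f \frac{1}{2} \cdot 2 \cdot \frac{1}{16} \cdot 5 = f + f \frac{5}{16} = f + \frac{5 f}{16} = \frac{21 f}{16}$)
$X{\left(o,l \right)} = \frac{1}{163}$
$P{\left(\left(-1\right) 212 \right)} - X{\left(-54,224 \right)} = \frac{21 \left(\left(-1\right) 212\right)}{16} - \frac{1}{163} = \frac{21}{16} \left(-212\right) - \frac{1}{163} = - \frac{1113}{4} - \frac{1}{163} = - \frac{181423}{652}$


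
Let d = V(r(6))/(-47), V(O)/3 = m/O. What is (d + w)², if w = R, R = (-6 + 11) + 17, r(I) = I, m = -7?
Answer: 4305625/8836 ≈ 487.28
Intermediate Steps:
R = 22 (R = 5 + 17 = 22)
V(O) = -21/O (V(O) = 3*(-7/O) = -21/O)
w = 22
d = 7/94 (d = -21/6/(-47) = -21*⅙*(-1/47) = -7/2*(-1/47) = 7/94 ≈ 0.074468)
(d + w)² = (7/94 + 22)² = (2075/94)² = 4305625/8836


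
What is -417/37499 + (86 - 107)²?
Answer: 16536642/37499 ≈ 440.99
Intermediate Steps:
-417/37499 + (86 - 107)² = -417*1/37499 + (-21)² = -417/37499 + 441 = 16536642/37499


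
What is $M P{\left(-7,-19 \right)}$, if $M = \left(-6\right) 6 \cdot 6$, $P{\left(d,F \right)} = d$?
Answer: $1512$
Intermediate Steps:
$M = -216$ ($M = \left(-36\right) 6 = -216$)
$M P{\left(-7,-19 \right)} = \left(-216\right) \left(-7\right) = 1512$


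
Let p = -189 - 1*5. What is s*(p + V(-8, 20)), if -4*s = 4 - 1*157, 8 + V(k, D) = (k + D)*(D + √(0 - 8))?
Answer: 2907/2 + 918*I*√2 ≈ 1453.5 + 1298.2*I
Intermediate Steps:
V(k, D) = -8 + (D + k)*(D + 2*I*√2) (V(k, D) = -8 + (k + D)*(D + √(0 - 8)) = -8 + (D + k)*(D + √(-8)) = -8 + (D + k)*(D + 2*I*√2))
p = -194 (p = -189 - 5 = -194)
s = 153/4 (s = -(4 - 1*157)/4 = -(4 - 157)/4 = -¼*(-153) = 153/4 ≈ 38.250)
s*(p + V(-8, 20)) = 153*(-194 + (-8 + 20² + 20*(-8) + 2*I*20*√2 + 2*I*(-8)*√2))/4 = 153*(-194 + (-8 + 400 - 160 + 40*I*√2 - 16*I*√2))/4 = 153*(-194 + (232 + 24*I*√2))/4 = 153*(38 + 24*I*√2)/4 = 2907/2 + 918*I*√2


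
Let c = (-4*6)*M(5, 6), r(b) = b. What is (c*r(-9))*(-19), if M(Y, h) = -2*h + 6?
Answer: 24624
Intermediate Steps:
M(Y, h) = 6 - 2*h
c = 144 (c = (-4*6)*(6 - 2*6) = -24*(6 - 12) = -24*(-6) = 144)
(c*r(-9))*(-19) = (144*(-9))*(-19) = -1296*(-19) = 24624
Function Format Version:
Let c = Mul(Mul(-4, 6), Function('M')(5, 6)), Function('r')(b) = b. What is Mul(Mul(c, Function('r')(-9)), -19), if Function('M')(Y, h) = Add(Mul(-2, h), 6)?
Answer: 24624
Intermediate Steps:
Function('M')(Y, h) = Add(6, Mul(-2, h))
c = 144 (c = Mul(Mul(-4, 6), Add(6, Mul(-2, 6))) = Mul(-24, Add(6, -12)) = Mul(-24, -6) = 144)
Mul(Mul(c, Function('r')(-9)), -19) = Mul(Mul(144, -9), -19) = Mul(-1296, -19) = 24624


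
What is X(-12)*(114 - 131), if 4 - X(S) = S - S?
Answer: -68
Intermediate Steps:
X(S) = 4 (X(S) = 4 - (S - S) = 4 - 1*0 = 4 + 0 = 4)
X(-12)*(114 - 131) = 4*(114 - 131) = 4*(-17) = -68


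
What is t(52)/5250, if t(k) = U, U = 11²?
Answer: 121/5250 ≈ 0.023048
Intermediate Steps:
U = 121
t(k) = 121
t(52)/5250 = 121/5250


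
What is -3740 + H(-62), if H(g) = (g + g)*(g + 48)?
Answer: -2004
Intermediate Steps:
H(g) = 2*g*(48 + g) (H(g) = (2*g)*(48 + g) = 2*g*(48 + g))
-3740 + H(-62) = -3740 + 2*(-62)*(48 - 62) = -3740 + 2*(-62)*(-14) = -3740 + 1736 = -2004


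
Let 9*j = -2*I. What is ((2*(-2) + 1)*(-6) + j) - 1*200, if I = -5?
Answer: -1628/9 ≈ -180.89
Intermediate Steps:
j = 10/9 (j = (-2*(-5))/9 = (⅑)*10 = 10/9 ≈ 1.1111)
((2*(-2) + 1)*(-6) + j) - 1*200 = ((2*(-2) + 1)*(-6) + 10/9) - 1*200 = ((-4 + 1)*(-6) + 10/9) - 200 = (-3*(-6) + 10/9) - 200 = (18 + 10/9) - 200 = 172/9 - 200 = -1628/9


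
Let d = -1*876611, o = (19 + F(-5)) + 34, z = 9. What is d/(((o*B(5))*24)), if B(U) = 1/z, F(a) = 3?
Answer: -2629833/448 ≈ -5870.2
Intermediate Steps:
B(U) = ⅑ (B(U) = 1/9 = ⅑)
o = 56 (o = (19 + 3) + 34 = 22 + 34 = 56)
d = -876611
d/(((o*B(5))*24)) = -876611/((56*(⅑))*24) = -876611/((56/9)*24) = -876611/448/3 = -876611*3/448 = -2629833/448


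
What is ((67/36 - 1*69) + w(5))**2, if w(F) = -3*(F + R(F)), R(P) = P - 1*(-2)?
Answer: 13786369/1296 ≈ 10638.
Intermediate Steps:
R(P) = 2 + P (R(P) = P + 2 = 2 + P)
w(F) = -6 - 6*F (w(F) = -3*(F + (2 + F)) = -3*(2 + 2*F) = -6 - 6*F)
((67/36 - 1*69) + w(5))**2 = ((67/36 - 1*69) + (-6 - 6*5))**2 = ((67*(1/36) - 69) + (-6 - 30))**2 = ((67/36 - 69) - 36)**2 = (-2417/36 - 36)**2 = (-3713/36)**2 = 13786369/1296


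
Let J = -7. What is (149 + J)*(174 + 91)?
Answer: 37630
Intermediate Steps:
(149 + J)*(174 + 91) = (149 - 7)*(174 + 91) = 142*265 = 37630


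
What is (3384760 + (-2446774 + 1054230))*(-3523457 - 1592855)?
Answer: -10192798627392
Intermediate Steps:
(3384760 + (-2446774 + 1054230))*(-3523457 - 1592855) = (3384760 - 1392544)*(-5116312) = 1992216*(-5116312) = -10192798627392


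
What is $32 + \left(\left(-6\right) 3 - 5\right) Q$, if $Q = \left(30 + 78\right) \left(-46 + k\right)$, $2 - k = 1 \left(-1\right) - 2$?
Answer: $101876$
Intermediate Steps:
$k = 5$ ($k = 2 - \left(1 \left(-1\right) - 2\right) = 2 - \left(-1 - 2\right) = 2 - -3 = 2 + 3 = 5$)
$Q = -4428$ ($Q = \left(30 + 78\right) \left(-46 + 5\right) = 108 \left(-41\right) = -4428$)
$32 + \left(\left(-6\right) 3 - 5\right) Q = 32 + \left(\left(-6\right) 3 - 5\right) \left(-4428\right) = 32 + \left(-18 - 5\right) \left(-4428\right) = 32 - -101844 = 32 + 101844 = 101876$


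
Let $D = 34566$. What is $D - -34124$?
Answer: $68690$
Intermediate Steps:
$D - -34124 = 34566 - -34124 = 34566 + 34124 = 68690$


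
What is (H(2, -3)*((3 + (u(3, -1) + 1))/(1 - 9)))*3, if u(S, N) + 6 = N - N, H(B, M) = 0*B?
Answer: 0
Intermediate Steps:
H(B, M) = 0
u(S, N) = -6 (u(S, N) = -6 + (N - N) = -6 + 0 = -6)
(H(2, -3)*((3 + (u(3, -1) + 1))/(1 - 9)))*3 = (0*((3 + (-6 + 1))/(1 - 9)))*3 = (0*((3 - 5)/(-8)))*3 = (0*(-2*(-⅛)))*3 = (0*(¼))*3 = 0*3 = 0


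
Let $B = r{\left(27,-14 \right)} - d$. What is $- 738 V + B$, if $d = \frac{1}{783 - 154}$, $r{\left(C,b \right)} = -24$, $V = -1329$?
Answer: $\frac{616909361}{629} \approx 9.8078 \cdot 10^{5}$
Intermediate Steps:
$d = \frac{1}{629} \approx 0.0015898$
$B = - \frac{15097}{629}$ ($B = -24 - \frac{1}{629} = - \frac{15097}{629} \approx -24.002$)
$- 738 V + B = \left(-738\right) \left(-1329\right) - \frac{15097}{629} = 980802 - \frac{15097}{629} = \frac{616909361}{629}$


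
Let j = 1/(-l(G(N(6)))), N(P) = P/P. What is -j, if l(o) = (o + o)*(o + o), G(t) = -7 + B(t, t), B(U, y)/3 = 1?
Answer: 1/64 ≈ 0.015625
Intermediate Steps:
B(U, y) = 3 (B(U, y) = 3*1 = 3)
N(P) = 1
G(t) = -4 (G(t) = -7 + 3 = -4)
l(o) = 4*o² (l(o) = (2*o)*(2*o) = 4*o²)
j = -1/64 (j = 1/(-4*(-4)²) = 1/(-4*16) = 1/(-1*64) = 1/(-64) = -1/64 ≈ -0.015625)
-j = -1*(-1/64) = 1/64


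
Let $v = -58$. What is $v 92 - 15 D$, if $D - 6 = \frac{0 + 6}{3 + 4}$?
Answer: $- \frac{38072}{7} \approx -5438.9$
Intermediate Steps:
$D = \frac{48}{7}$ ($D = 6 + \frac{0 + 6}{3 + 4} = 6 + \frac{6}{7} = \frac{48}{7} \approx 6.8571$)
$v 92 - 15 D = \left(-58\right) 92 - \frac{720}{7} = -5336 - \frac{720}{7} = - \frac{38072}{7}$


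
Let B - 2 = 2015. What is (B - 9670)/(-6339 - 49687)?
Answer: 7653/56026 ≈ 0.13660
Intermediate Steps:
B = 2017 (B = 2 + 2015 = 2017)
(B - 9670)/(-6339 - 49687) = (2017 - 9670)/(-6339 - 49687) = -7653/(-56026) = -7653*(-1/56026) = 7653/56026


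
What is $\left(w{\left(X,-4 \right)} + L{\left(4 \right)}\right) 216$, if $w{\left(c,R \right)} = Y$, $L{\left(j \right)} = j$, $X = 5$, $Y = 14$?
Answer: $3888$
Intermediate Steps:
$w{\left(c,R \right)} = 14$
$\left(w{\left(X,-4 \right)} + L{\left(4 \right)}\right) 216 = \left(14 + 4\right) 216 = 18 \cdot 216 = 3888$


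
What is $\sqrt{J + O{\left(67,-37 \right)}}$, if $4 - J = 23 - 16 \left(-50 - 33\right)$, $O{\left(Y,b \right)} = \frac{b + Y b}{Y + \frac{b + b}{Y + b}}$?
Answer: $\frac{i \sqrt{670818}}{22} \approx 37.229 i$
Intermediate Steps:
$O{\left(Y,b \right)} = \frac{b + Y b}{Y + \frac{2 b}{Y + b}}$
$J = -1347$ ($J = 4 - \left(23 - 16 \left(-50 - 33\right)\right) = 4 - \left(23 - -1328\right) = 4 - \left(23 + 1328\right) = 4 - 1351 = -1347$)
$\sqrt{J + O{\left(67,-37 \right)}} = \sqrt{-1347 - \frac{37 \left(67 - 37 + 67^{2} + 67 \left(-37\right)\right)}{67^{2} + 2 \left(-37\right) + 67 \left(-37\right)}} = \sqrt{-1347 - \frac{37 \left(67 - 37 + 4489 - 2479\right)}{4489 - 74 - 2479}} = \sqrt{-1347 - 37 \cdot \frac{1}{1936} \cdot 2040} = \sqrt{-1347 - \frac{37}{1936} \cdot 2040} = \sqrt{-1347 - \frac{9435}{242}} = \sqrt{- \frac{335409}{242}} = \frac{i \sqrt{670818}}{22}$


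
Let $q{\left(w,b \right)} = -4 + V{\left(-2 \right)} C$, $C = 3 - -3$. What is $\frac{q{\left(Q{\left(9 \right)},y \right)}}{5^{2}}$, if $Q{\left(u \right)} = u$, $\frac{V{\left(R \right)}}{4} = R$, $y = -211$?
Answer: $- \frac{52}{25} \approx -2.08$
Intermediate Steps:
$V{\left(R \right)} = 4 R$
$C = 6$ ($C = 3 + 3 = 6$)
$q{\left(w,b \right)} = -52$ ($q{\left(w,b \right)} = -4 + 4 \left(-2\right) 6 = -4 - 48 = -52$)
$\frac{q{\left(Q{\left(9 \right)},y \right)}}{5^{2}} = \frac{1}{5^{2}} \left(-52\right) = \frac{1}{25} \left(-52\right) = - \frac{52}{25}$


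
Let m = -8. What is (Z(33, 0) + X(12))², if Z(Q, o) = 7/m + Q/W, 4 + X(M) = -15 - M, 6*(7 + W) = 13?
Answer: 80622441/53824 ≈ 1497.9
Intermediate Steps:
W = -29/6 (W = -7 + (⅙)*13 = -7 + 13/6 = -29/6 ≈ -4.8333)
X(M) = -19 - M (X(M) = -4 + (-15 - M) = -19 - M)
Z(Q, o) = -7/8 - 6*Q/29 (Z(Q, o) = 7/(-8) + Q/(-29/6) = 7*(-⅛) + Q*(-6/29) = -7/8 - 6*Q/29)
(Z(33, 0) + X(12))² = ((-7/8 - 6/29*33) + (-19 - 1*12))² = ((-7/8 - 198/29) + (-19 - 12))² = (-1787/232 - 31)² = (-8979/232)² = 80622441/53824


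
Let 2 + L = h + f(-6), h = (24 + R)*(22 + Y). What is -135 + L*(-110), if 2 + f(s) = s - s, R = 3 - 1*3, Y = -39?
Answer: 45185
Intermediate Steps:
R = 0 (R = 3 - 3 = 0)
f(s) = -2 (f(s) = -2 + (s - s) = -2 + 0 = -2)
h = -408 (h = (24 + 0)*(22 - 39) = 24*(-17) = -408)
L = -412 (L = -2 + (-408 - 2) = -2 - 410 = -412)
-135 + L*(-110) = -135 - 412*(-110) = -135 + 45320 = 45185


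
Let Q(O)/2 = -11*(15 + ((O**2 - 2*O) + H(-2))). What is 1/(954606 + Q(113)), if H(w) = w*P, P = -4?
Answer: 1/678154 ≈ 1.4746e-6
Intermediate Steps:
H(w) = -4*w (H(w) = w*(-4) = -4*w)
Q(O) = -506 - 22*O**2 + 44*O (Q(O) = 2*(-11*(15 + ((O**2 - 2*O) - 4*(-2)))) = 2*(-11*(15 + ((O**2 - 2*O) + 8))) = 2*(-11*(15 + (8 + O**2 - 2*O))) = 2*(-11*(23 + O**2 - 2*O)) = 2*(-253 - 11*O**2 + 22*O) = -506 - 22*O**2 + 44*O)
1/(954606 + Q(113)) = 1/(954606 + (-506 - 22*113**2 + 44*113)) = 1/(954606 + (-506 - 22*12769 + 4972)) = 1/(954606 + (-506 - 280918 + 4972)) = 1/(954606 - 276452) = 1/678154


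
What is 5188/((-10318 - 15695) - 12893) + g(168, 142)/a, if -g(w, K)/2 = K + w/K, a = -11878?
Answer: -896050188/8202727057 ≈ -0.10924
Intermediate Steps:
g(w, K) = -2*K - 2*w/K (g(w, K) = -2*(K + w/K) = -2*K - 2*w/K)
5188/((-10318 - 15695) - 12893) + g(168, 142)/a = 5188/((-10318 - 15695) - 12893) + (-2*142 - 2*168/142)/(-11878) = 5188/(-26013 - 12893) + (-284 - 2*168*1/142)*(-1/11878) = 5188/(-38906) + (-284 - 168/71)*(-1/11878) = 5188*(-1/38906) - 20332/71*(-1/11878) = -2594/19453 + 10166/421669 = -896050188/8202727057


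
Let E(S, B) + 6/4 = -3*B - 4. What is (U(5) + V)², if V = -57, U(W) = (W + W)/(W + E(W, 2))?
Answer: 579121/169 ≈ 3426.8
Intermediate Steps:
E(S, B) = -11/2 - 3*B (E(S, B) = -3/2 + (-3*B - 4) = -3/2 + (-4 - 3*B) = -11/2 - 3*B)
U(W) = 2*W/(-23/2 + W) (U(W) = (W + W)/(W + (-11/2 - 3*2)) = (2*W)/(W + (-11/2 - 6)) = (2*W)/(W - 23/2) = (2*W)/(-23/2 + W) = 2*W/(-23/2 + W))
(U(5) + V)² = (4*5/(-23 + 2*5) - 57)² = (4*5/(-23 + 10) - 57)² = (4*5/(-13) - 57)² = (4*5*(-1/13) - 57)² = (-20/13 - 57)² = (-761/13)² = 579121/169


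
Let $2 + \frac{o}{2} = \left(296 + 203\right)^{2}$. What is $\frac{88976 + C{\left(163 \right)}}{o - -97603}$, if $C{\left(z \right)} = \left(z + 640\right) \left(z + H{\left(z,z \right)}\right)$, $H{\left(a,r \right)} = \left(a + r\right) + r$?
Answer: $\frac{612532}{595601} \approx 1.0284$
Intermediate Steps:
$H{\left(a,r \right)} = a + 2 r$
$C{\left(z \right)} = 4 z \left(640 + z\right)$ ($C{\left(z \right)} = \left(z + 640\right) \left(z + \left(z + 2 z\right)\right) = \left(640 + z\right) \left(z + 3 z\right) = \left(640 + z\right) 4 z = 4 z \left(640 + z\right)$)
$o = 497998$ ($o = -4 + 2 \left(296 + 203\right)^{2} = -4 + 2 \cdot 499^{2} = -4 + 2 \cdot 249001 = -4 + 498002 = 497998$)
$\frac{88976 + C{\left(163 \right)}}{o - -97603} = \frac{88976 + 4 \cdot 163 \left(640 + 163\right)}{497998 - -97603} = \frac{88976 + 4 \cdot 163 \cdot 803}{497998 + 97603} = \frac{88976 + 523556}{595601} = 612532 \cdot \frac{1}{595601} = \frac{612532}{595601}$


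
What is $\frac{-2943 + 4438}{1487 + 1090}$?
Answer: $\frac{1495}{2577} \approx 0.58013$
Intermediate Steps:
$\frac{-2943 + 4438}{1487 + 1090} = \frac{1495}{2577}$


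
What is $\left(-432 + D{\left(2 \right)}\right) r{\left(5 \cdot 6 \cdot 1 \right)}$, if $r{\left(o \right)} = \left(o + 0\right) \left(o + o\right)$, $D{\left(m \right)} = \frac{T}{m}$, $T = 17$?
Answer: $-762300$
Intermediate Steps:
$D{\left(m \right)} = \frac{17}{m}$
$r{\left(o \right)} = 2 o^{2}$ ($r{\left(o \right)} = o 2 o = 2 o^{2}$)
$\left(-432 + D{\left(2 \right)}\right) r{\left(5 \cdot 6 \cdot 1 \right)} = \left(-432 + \frac{17}{2}\right) 2 \left(5 \cdot 6 \cdot 1\right)^{2} = \left(-432 + 17 \cdot \frac{1}{2}\right) 2 \left(30 \cdot 1\right)^{2} = \left(-432 + \frac{17}{2}\right) 2 \cdot 30^{2} = - \frac{847 \cdot 2 \cdot 900}{2} = \left(- \frac{847}{2}\right) 1800 = -762300$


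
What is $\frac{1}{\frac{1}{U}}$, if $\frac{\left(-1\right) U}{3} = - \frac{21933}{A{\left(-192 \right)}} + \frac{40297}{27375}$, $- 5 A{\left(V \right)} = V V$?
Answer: $- \frac{498620887}{37376000} \approx -13.341$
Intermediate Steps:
$A{\left(V \right)} = - \frac{V^{2}}{5}$ ($A{\left(V \right)} = - \frac{V V}{5} = - \frac{V^{2}}{5}$)
$U = - \frac{498620887}{37376000}$ ($U = - 3 \left(- \frac{21933}{\left(- \frac{1}{5}\right) \left(-192\right)^{2}} + \frac{40297}{27375}\right) = - 3 \left(- \frac{21933}{\left(- \frac{1}{5}\right) 36864} + 40297 \cdot \frac{1}{27375}\right) = - 3 \left(- \frac{21933}{- \frac{36864}{5}} + \frac{40297}{27375}\right) = - 3 \left(\left(-21933\right) \left(- \frac{5}{36864}\right) + \frac{40297}{27375}\right) = - 3 \left(\frac{12185}{4096} + \frac{40297}{27375}\right) = \left(-3\right) \frac{498620887}{112128000} = - \frac{498620887}{37376000} \approx -13.341$)
$\frac{1}{\frac{1}{U}} = \frac{1}{\frac{1}{- \frac{498620887}{37376000}}} = \frac{1}{- \frac{37376000}{498620887}} = - \frac{498620887}{37376000}$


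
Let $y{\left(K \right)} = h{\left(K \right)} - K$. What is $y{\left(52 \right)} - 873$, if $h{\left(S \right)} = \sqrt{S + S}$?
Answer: $-925 + 2 \sqrt{26} \approx -914.8$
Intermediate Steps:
$h{\left(S \right)} = \sqrt{2} \sqrt{S}$ ($h{\left(S \right)} = \sqrt{2 S} = \sqrt{2} \sqrt{S}$)
$y{\left(K \right)} = - K + \sqrt{2} \sqrt{K}$ ($y{\left(K \right)} = \sqrt{2} \sqrt{K} - K = - K + \sqrt{2} \sqrt{K}$)
$y{\left(52 \right)} - 873 = \left(\left(-1\right) 52 + \sqrt{2} \sqrt{52}\right) - 873 = \left(-52 + \sqrt{2} \cdot 2 \sqrt{13}\right) - 873 = \left(-52 + 2 \sqrt{26}\right) - 873 = -925 + 2 \sqrt{26}$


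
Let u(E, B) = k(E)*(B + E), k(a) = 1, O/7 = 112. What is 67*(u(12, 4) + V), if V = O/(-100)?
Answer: 13668/25 ≈ 546.72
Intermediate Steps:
O = 784 (O = 7*112 = 784)
V = -196/25 (V = 784/(-100) = 784*(-1/100) = -196/25 ≈ -7.8400)
u(E, B) = B + E (u(E, B) = 1*(B + E) = B + E)
67*(u(12, 4) + V) = 67*((4 + 12) - 196/25) = 67*(16 - 196/25) = 67*(204/25) = 13668/25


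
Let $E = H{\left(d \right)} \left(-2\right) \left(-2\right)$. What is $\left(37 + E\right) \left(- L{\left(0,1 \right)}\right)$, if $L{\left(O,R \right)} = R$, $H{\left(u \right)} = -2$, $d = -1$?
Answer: $-29$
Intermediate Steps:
$E = -8$ ($E = \left(-2\right) \left(-2\right) \left(-2\right) = 4 \left(-2\right) = -8$)
$\left(37 + E\right) \left(- L{\left(0,1 \right)}\right) = \left(37 - 8\right) \left(\left(-1\right) 1\right) = 29 \left(-1\right) = -29$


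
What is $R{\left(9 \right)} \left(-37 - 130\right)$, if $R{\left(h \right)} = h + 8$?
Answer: $-2839$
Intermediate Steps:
$R{\left(h \right)} = 8 + h$
$R{\left(9 \right)} \left(-37 - 130\right) = \left(8 + 9\right) \left(-37 - 130\right) = 17 \left(-167\right) = -2839$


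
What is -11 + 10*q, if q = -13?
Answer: -141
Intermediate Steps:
-11 + 10*q = -11 + 10*(-13) = -11 - 130 = -141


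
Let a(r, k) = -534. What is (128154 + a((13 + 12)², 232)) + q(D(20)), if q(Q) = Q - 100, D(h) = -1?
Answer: 127519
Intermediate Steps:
q(Q) = -100 + Q
(128154 + a((13 + 12)², 232)) + q(D(20)) = (128154 - 534) + (-100 - 1) = 127620 - 101 = 127519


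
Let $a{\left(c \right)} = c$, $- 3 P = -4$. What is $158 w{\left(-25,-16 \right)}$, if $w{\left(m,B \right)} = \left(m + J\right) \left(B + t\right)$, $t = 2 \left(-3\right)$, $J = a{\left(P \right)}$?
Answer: $\frac{246796}{3} \approx 82265.0$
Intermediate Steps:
$P = \frac{4}{3}$ ($P = \left(- \frac{1}{3}\right) \left(-4\right) = \frac{4}{3} \approx 1.3333$)
$J = \frac{4}{3} \approx 1.3333$
$t = -6$
$w{\left(m,B \right)} = \left(-6 + B\right) \left(\frac{4}{3} + m\right)$ ($w{\left(m,B \right)} = \left(m + \frac{4}{3}\right) \left(B - 6\right) = \left(\frac{4}{3} + m\right) \left(-6 + B\right) = \left(-6 + B\right) \left(\frac{4}{3} + m\right)$)
$158 w{\left(-25,-16 \right)} = 158 \left(-8 - -150 + \frac{4}{3} \left(-16\right) - -400\right) = 158 \left(-8 + 150 - \frac{64}{3} + 400\right) = 158 \cdot \frac{1562}{3} = \frac{246796}{3}$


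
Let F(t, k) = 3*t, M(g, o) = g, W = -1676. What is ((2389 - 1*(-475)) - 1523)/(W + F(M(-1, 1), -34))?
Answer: -1341/1679 ≈ -0.79869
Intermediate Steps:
((2389 - 1*(-475)) - 1523)/(W + F(M(-1, 1), -34)) = ((2389 - 1*(-475)) - 1523)/(-1676 + 3*(-1)) = ((2389 + 475) - 1523)/(-1676 - 3) = (2864 - 1523)/(-1679) = 1341*(-1/1679) = -1341/1679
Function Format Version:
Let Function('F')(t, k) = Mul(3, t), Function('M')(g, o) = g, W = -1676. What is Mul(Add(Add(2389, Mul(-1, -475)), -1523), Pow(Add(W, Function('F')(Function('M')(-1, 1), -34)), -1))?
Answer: Rational(-1341, 1679) ≈ -0.79869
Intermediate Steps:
Mul(Add(Add(2389, Mul(-1, -475)), -1523), Pow(Add(W, Function('F')(Function('M')(-1, 1), -34)), -1)) = Mul(Add(Add(2389, Mul(-1, -475)), -1523), Pow(Add(-1676, Mul(3, -1)), -1)) = Mul(Add(Add(2389, 475), -1523), Pow(Add(-1676, -3), -1)) = Mul(Add(2864, -1523), Pow(-1679, -1)) = Mul(1341, Rational(-1, 1679)) = Rational(-1341, 1679)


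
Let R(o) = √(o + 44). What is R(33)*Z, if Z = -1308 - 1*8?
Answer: -1316*√77 ≈ -11548.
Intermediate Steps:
R(o) = √(44 + o)
Z = -1316 (Z = -1308 - 8 = -1316)
R(33)*Z = √(44 + 33)*(-1316) = √77*(-1316) = -1316*√77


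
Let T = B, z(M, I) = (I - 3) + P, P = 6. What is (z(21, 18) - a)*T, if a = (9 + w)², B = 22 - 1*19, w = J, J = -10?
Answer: 60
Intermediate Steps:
w = -10
B = 3 (B = 22 - 19 = 3)
a = 1 (a = (9 - 10)² = (-1)² = 1)
z(M, I) = 3 + I (z(M, I) = (I - 3) + 6 = (-3 + I) + 6 = 3 + I)
T = 3
(z(21, 18) - a)*T = ((3 + 18) - 1*1)*3 = (21 - 1)*3 = 20*3 = 60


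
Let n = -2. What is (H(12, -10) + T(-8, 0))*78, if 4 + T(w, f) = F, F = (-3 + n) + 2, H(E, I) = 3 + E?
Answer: 624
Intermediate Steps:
F = -3 (F = (-3 - 2) + 2 = -5 + 2 = -3)
T(w, f) = -7 (T(w, f) = -4 - 3 = -7)
(H(12, -10) + T(-8, 0))*78 = ((3 + 12) - 7)*78 = (15 - 7)*78 = 8*78 = 624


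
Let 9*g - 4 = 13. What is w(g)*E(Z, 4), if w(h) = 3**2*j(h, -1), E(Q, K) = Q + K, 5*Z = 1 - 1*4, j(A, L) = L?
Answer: -153/5 ≈ -30.600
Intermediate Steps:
Z = -3/5 (Z = (1 - 1*4)/5 = (1 - 4)/5 = (1/5)*(-3) = -3/5 ≈ -0.60000)
E(Q, K) = K + Q
g = 17/9 (g = 4/9 + (1/9)*13 = 4/9 + 13/9 = 17/9 ≈ 1.8889)
w(h) = -9 (w(h) = 3**2*(-1) = 9*(-1) = -9)
w(g)*E(Z, 4) = -9*(4 - 3/5) = -9*17/5 = -153/5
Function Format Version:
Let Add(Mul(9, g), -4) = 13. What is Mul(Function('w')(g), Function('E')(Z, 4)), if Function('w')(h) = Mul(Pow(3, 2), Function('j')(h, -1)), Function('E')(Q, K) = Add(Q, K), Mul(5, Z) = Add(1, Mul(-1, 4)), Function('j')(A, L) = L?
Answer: Rational(-153, 5) ≈ -30.600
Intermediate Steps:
Z = Rational(-3, 5) (Z = Mul(Rational(1, 5), Add(1, Mul(-1, 4))) = Mul(Rational(1, 5), Add(1, -4)) = Mul(Rational(1, 5), -3) = Rational(-3, 5) ≈ -0.60000)
Function('E')(Q, K) = Add(K, Q)
g = Rational(17, 9) (g = Add(Rational(4, 9), Mul(Rational(1, 9), 13)) = Add(Rational(4, 9), Rational(13, 9)) = Rational(17, 9) ≈ 1.8889)
Function('w')(h) = -9 (Function('w')(h) = Mul(Pow(3, 2), -1) = Mul(9, -1) = -9)
Mul(Function('w')(g), Function('E')(Z, 4)) = Mul(-9, Add(4, Rational(-3, 5))) = Mul(-9, Rational(17, 5)) = Rational(-153, 5)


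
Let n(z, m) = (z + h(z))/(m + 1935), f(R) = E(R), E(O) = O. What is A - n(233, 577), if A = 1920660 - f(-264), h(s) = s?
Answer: 2412680311/1256 ≈ 1.9209e+6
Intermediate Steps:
f(R) = R
n(z, m) = 2*z/(1935 + m) (n(z, m) = (z + z)/(m + 1935) = (2*z)/(1935 + m) = 2*z/(1935 + m))
A = 1920924 (A = 1920660 - 1*(-264) = 1920660 + 264 = 1920924)
A - n(233, 577) = 1920924 - 2*233/(1935 + 577) = 1920924 - 2*233/2512 = 1920924 - 1*233/1256 = 1920924 - 233/1256 = 2412680311/1256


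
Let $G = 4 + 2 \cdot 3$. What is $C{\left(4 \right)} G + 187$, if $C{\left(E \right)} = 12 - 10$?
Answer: $207$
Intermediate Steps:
$C{\left(E \right)} = 2$
$G = 10$ ($G = 4 + 6 = 10$)
$C{\left(4 \right)} G + 187 = 2 \cdot 10 + 187 = 20 + 187 = 207$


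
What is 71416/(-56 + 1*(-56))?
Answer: -8927/14 ≈ -637.64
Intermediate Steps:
71416/(-56 + 1*(-56)) = 71416/(-56 - 56) = 71416/(-112) = 71416*(-1/112) = -8927/14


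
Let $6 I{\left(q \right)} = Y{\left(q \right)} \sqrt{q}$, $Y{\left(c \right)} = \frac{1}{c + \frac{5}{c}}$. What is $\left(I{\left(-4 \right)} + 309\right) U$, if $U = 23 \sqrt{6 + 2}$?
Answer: $\sqrt{2} \left(14214 - \frac{184 i}{63}\right) \approx 20102.0 - 4.1304 i$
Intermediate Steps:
$U = 46 \sqrt{2}$ ($U = 23 \sqrt{8} = 23 \cdot 2 \sqrt{2} = 46 \sqrt{2} \approx 65.054$)
$I{\left(q \right)} = \frac{q^{\frac{3}{2}}}{6 \left(5 + q^{2}\right)}$ ($I{\left(q \right)} = \frac{\frac{q}{5 + q^{2}} \sqrt{q}}{6} = \frac{q^{\frac{3}{2}} \frac{1}{5 + q^{2}}}{6} = \frac{q^{\frac{3}{2}}}{6 \left(5 + q^{2}\right)}$)
$\left(I{\left(-4 \right)} + 309\right) U = \left(\frac{\left(-4\right)^{\frac{3}{2}}}{6 \left(5 + \left(-4\right)^{2}\right)} + 309\right) 46 \sqrt{2} = \left(\frac{\left(-8\right) i}{6 \left(5 + 16\right)} + 309\right) 46 \sqrt{2} = \left(\frac{\left(-8\right) i}{6 \cdot 21} + 309\right) 46 \sqrt{2} = \left(\frac{1}{6} \left(- 8 i\right) \frac{1}{21} + 309\right) 46 \sqrt{2} = \left(- \frac{4 i}{63} + 309\right) 46 \sqrt{2} = \left(309 - \frac{4 i}{63}\right) 46 \sqrt{2} = 46 \sqrt{2} \left(309 - \frac{4 i}{63}\right)$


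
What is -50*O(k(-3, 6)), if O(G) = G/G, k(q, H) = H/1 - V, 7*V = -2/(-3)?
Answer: -50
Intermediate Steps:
V = 2/21 (V = (-2/(-3))/7 = (-2*(-⅓))/7 = (⅐)*(⅔) = 2/21 ≈ 0.095238)
k(q, H) = -2/21 + H (k(q, H) = H/1 - 1*2/21 = H*1 - 2/21 = H - 2/21 = -2/21 + H)
O(G) = 1
-50*O(k(-3, 6)) = -50*1 = -50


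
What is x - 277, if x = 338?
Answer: 61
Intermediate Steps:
x - 277 = 338 - 277 = 61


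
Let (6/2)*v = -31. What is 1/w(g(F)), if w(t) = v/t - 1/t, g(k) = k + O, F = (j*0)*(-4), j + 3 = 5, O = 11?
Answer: -33/34 ≈ -0.97059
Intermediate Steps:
j = 2 (j = -3 + 5 = 2)
v = -31/3 (v = (1/3)*(-31) = -31/3 ≈ -10.333)
F = 0 (F = (2*0)*(-4) = 0*(-4) = 0)
g(k) = 11 + k (g(k) = k + 11 = 11 + k)
w(t) = -34/(3*t) (w(t) = -31/(3*t) - 1/t = -34/(3*t))
1/w(g(F)) = 1/(-34/(3*(11 + 0))) = 1/(-34/3/11) = 1/(-34/3*1/11) = 1/(-34/33) = -33/34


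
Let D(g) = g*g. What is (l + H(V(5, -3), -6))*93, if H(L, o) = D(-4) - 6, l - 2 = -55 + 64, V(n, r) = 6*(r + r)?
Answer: 1953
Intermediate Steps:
D(g) = g²
V(n, r) = 12*r (V(n, r) = 6*(2*r) = 12*r)
l = 11 (l = 2 + (-55 + 64) = 2 + 9 = 11)
H(L, o) = 10 (H(L, o) = (-4)² - 6 = 16 - 6 = 10)
(l + H(V(5, -3), -6))*93 = (11 + 10)*93 = 21*93 = 1953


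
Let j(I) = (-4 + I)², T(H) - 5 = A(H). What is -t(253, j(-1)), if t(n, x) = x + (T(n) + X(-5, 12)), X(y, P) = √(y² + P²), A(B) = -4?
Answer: -39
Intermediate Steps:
T(H) = 1 (T(H) = 5 - 4 = 1)
X(y, P) = √(P² + y²)
t(n, x) = 14 + x (t(n, x) = x + (1 + √(12² + (-5)²)) = x + (1 + √(144 + 25)) = x + (1 + √169) = x + (1 + 13) = x + 14 = 14 + x)
-t(253, j(-1)) = -(14 + (-4 - 1)²) = -(14 + (-5)²) = -(14 + 25) = -1*39 = -39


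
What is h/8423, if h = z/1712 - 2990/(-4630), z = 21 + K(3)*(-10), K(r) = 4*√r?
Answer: 521611/6676541488 - 5*√3/1802522 ≈ 7.3321e-5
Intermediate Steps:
z = 21 - 40*√3 (z = 21 + (4*√3)*(-10) = 21 - 40*√3 ≈ -48.282)
h = 521611/792656 - 5*√3/214 (h = (21 - 40*√3)/1712 - 2990/(-4630) = (21 - 40*√3)*(1/1712) - 2990*(-1/4630) = (21/1712 - 5*√3/214) + 299/463 = 521611/792656 - 5*√3/214 ≈ 0.61759)
h/8423 = (521611/792656 - 5*√3/214)/8423 = (521611/792656 - 5*√3/214)*(1/8423) = 521611/6676541488 - 5*√3/1802522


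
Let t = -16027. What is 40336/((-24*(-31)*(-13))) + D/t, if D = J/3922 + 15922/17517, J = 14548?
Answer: -9949888305102/2385677079929 ≈ -4.1707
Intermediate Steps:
D = 158641700/34350837 (D = 14548/3922 + 15922/17517 = 14548*(1/3922) + 15922*(1/17517) = 7274/1961 + 15922/17517 = 158641700/34350837 ≈ 4.6183)
40336/((-24*(-31)*(-13))) + D/t = 40336/((-24*(-31)*(-13))) + (158641700/34350837)/(-16027) = 40336/((744*(-13))) + (158641700/34350837)*(-1/16027) = 40336/(-9672) - 158641700/550540864599 = 40336*(-1/9672) - 158641700/550540864599 = -5042/1209 - 158641700/550540864599 = -9949888305102/2385677079929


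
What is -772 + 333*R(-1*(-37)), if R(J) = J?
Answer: 11549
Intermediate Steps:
-772 + 333*R(-1*(-37)) = -772 + 333*(-1*(-37)) = -772 + 333*37 = -772 + 12321 = 11549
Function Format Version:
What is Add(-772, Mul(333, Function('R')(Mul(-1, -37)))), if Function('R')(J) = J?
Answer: 11549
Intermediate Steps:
Add(-772, Mul(333, Function('R')(Mul(-1, -37)))) = Add(-772, Mul(333, Mul(-1, -37))) = Add(-772, Mul(333, 37)) = Add(-772, 12321) = 11549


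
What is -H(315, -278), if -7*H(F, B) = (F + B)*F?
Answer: 1665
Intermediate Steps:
H(F, B) = -F*(B + F)/7 (H(F, B) = -(F + B)*F/7 = -(B + F)*F/7 = -F*(B + F)/7)
-H(315, -278) = -(-1)*315*(-278 + 315)/7 = -(-1)*315*37/7 = -1*(-1665) = 1665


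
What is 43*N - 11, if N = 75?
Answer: 3214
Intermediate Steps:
43*N - 11 = 43*75 - 11 = 3225 - 11 = 3214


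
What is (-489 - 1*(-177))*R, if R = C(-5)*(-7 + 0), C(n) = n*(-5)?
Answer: 54600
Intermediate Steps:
C(n) = -5*n
R = -175 (R = (-5*(-5))*(-7 + 0) = 25*(-7) = -175)
(-489 - 1*(-177))*R = (-489 - 1*(-177))*(-175) = (-489 + 177)*(-175) = -312*(-175) = 54600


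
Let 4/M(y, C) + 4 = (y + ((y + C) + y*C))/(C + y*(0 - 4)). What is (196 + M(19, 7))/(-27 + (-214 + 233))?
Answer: -22177/908 ≈ -24.424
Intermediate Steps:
M(y, C) = 4/(-4 + (C + 2*y + C*y)/(C - 4*y)) (M(y, C) = 4/(-4 + (y + ((y + C) + y*C))/(C + y*(0 - 4))) = 4/(-4 + (y + ((C + y) + C*y))/(C + y*(-4))) = 4/(-4 + (y + (C + y + C*y))/(C - 4*y)) = 4/(-4 + (C + 2*y + C*y)/(C - 4*y)))
(196 + M(19, 7))/(-27 + (-214 + 233)) = (196 + 4*(7 - 4*19)/(-3*7 + 18*19 + 7*19))/(-27 + (-214 + 233)) = (196 + 4*(7 - 76)/(-21 + 342 + 133))/(-27 + 19) = (196 + 4*(-69)/454)/(-8) = (196 + 4*(1/454)*(-69))*(-1/8) = (196 - 138/227)*(-1/8) = (44354/227)*(-1/8) = -22177/908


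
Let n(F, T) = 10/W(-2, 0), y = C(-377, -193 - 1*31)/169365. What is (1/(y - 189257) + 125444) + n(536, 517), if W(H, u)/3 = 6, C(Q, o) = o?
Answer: 5169778161818392/41211658323 ≈ 1.2544e+5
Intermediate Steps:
W(H, u) = 18 (W(H, u) = 3*6 = 18)
y = -32/24195 (y = (-193 - 1*31)/169365 = (-193 - 31)*(1/169365) = -224*1/169365 = -32/24195 ≈ -0.0013226)
n(F, T) = 5/9 (n(F, T) = 10/18 = 10*(1/18) = 5/9)
(1/(y - 189257) + 125444) + n(536, 517) = (1/(-32/24195 - 189257) + 125444) + 5/9 = (1/(-4579073147/24195) + 125444) + 5/9 = (-24195/4579073147 + 125444) + 5/9 = 574417251828073/4579073147 + 5/9 = 5169778161818392/41211658323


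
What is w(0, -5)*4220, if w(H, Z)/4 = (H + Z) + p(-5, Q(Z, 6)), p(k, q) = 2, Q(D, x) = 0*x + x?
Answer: -50640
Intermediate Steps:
Q(D, x) = x (Q(D, x) = 0 + x = x)
w(H, Z) = 8 + 4*H + 4*Z (w(H, Z) = 4*((H + Z) + 2) = 4*(2 + H + Z) = 8 + 4*H + 4*Z)
w(0, -5)*4220 = (8 + 4*0 + 4*(-5))*4220 = (8 + 0 - 20)*4220 = -12*4220 = -50640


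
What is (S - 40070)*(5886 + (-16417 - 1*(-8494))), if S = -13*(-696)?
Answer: 63191814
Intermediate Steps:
S = 9048
(S - 40070)*(5886 + (-16417 - 1*(-8494))) = (9048 - 40070)*(5886 + (-16417 - 1*(-8494))) = -31022*(5886 + (-16417 + 8494)) = -31022*(5886 - 7923) = -31022*(-2037) = 63191814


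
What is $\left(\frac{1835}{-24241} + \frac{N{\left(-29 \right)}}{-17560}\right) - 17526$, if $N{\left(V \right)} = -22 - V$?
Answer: $- \frac{7460359163247}{425671960} \approx -17526.0$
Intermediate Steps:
$\left(\frac{1835}{-24241} + \frac{N{\left(-29 \right)}}{-17560}\right) - 17526 = \left(\frac{1835}{-24241} + \frac{-22 - -29}{-17560}\right) - 17526 = \left(1835 \left(- \frac{1}{24241}\right) + \left(-22 + 29\right) \left(- \frac{1}{17560}\right)\right) - 17526 = \left(- \frac{1835}{24241} + 7 \left(- \frac{1}{17560}\right)\right) - 17526 = \left(- \frac{1835}{24241} - \frac{7}{17560}\right) - 17526 = - \frac{32392287}{425671960} - 17526 = - \frac{7460359163247}{425671960}$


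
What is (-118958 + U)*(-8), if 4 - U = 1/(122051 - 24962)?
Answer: 92392999256/97089 ≈ 9.5163e+5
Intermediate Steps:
U = 388355/97089 (U = 4 - 1/(122051 - 24962) = 4 - 1/97089 = 388355/97089 ≈ 4.0000)
(-118958 + U)*(-8) = (-118958 + 388355/97089)*(-8) = -11549124907/97089*(-8) = 92392999256/97089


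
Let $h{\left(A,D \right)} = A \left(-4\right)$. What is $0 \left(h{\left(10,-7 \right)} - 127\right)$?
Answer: $0$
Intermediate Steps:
$h{\left(A,D \right)} = - 4 A$
$0 \left(h{\left(10,-7 \right)} - 127\right) = 0 \left(\left(-4\right) 10 - 127\right) = 0 \left(-40 - 127\right) = 0 \left(-167\right) = 0$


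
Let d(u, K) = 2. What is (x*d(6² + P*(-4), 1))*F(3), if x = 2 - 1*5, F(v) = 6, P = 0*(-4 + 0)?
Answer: -36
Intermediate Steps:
P = 0 (P = 0*(-4) = 0)
x = -3 (x = 2 - 5 = -3)
(x*d(6² + P*(-4), 1))*F(3) = -3*2*6 = -6*6 = -36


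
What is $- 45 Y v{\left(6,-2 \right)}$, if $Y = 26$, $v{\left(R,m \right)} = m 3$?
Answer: $7020$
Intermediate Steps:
$v{\left(R,m \right)} = 3 m$
$- 45 Y v{\left(6,-2 \right)} = \left(-45\right) 26 \cdot 3 \left(-2\right) = \left(-1170\right) \left(-6\right) = 7020$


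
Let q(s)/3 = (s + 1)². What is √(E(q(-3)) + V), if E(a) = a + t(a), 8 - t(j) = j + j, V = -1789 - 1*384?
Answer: I*√2177 ≈ 46.658*I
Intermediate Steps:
V = -2173 (V = -1789 - 384 = -2173)
t(j) = 8 - 2*j (t(j) = 8 - (j + j) = 8 - 2*j)
q(s) = 3*(1 + s)² (q(s) = 3*(s + 1)² = 3*(1 + s)²)
E(a) = 8 - a (E(a) = a + (8 - 2*a) = 8 - a)
√(E(q(-3)) + V) = √((8 - 3*(1 - 3)²) - 2173) = √((8 - 3*(-2)²) - 2173) = √((8 - 3*4) - 2173) = √((8 - 1*12) - 2173) = √((8 - 12) - 2173) = √(-4 - 2173) = √(-2177) = I*√2177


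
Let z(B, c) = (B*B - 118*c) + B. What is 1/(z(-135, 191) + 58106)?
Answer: 1/53658 ≈ 1.8637e-5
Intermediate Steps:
z(B, c) = B + B² - 118*c (z(B, c) = (B² - 118*c) + B = B + B² - 118*c)
1/(z(-135, 191) + 58106) = 1/((-135 + (-135)² - 118*191) + 58106) = 1/((-135 + 18225 - 22538) + 58106) = 1/(-4448 + 58106) = 1/53658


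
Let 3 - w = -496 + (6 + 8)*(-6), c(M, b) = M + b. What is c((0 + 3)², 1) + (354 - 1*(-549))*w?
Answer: 526459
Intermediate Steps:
w = 583 (w = 3 - (-496 + (6 + 8)*(-6)) = 3 - (-496 + 14*(-6)) = 3 - (-496 - 84) = 3 - 1*(-580) = 3 + 580 = 583)
c((0 + 3)², 1) + (354 - 1*(-549))*w = ((0 + 3)² + 1) + (354 - 1*(-549))*583 = (3² + 1) + (354 + 549)*583 = (9 + 1) + 903*583 = 10 + 526449 = 526459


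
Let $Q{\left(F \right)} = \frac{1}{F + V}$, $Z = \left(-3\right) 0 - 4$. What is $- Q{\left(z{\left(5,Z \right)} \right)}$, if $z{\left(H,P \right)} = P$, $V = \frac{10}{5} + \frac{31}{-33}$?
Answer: $\frac{33}{97} \approx 0.34021$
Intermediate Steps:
$Z = -4$ ($Z = 0 - 4 = -4$)
$V = \frac{35}{33}$ ($V = 10 \cdot \frac{1}{5} + 31 \left(- \frac{1}{33}\right) = 2 - \frac{31}{33} = \frac{35}{33} \approx 1.0606$)
$Q{\left(F \right)} = \frac{1}{\frac{35}{33} + F}$ ($Q{\left(F \right)} = \frac{1}{F + \frac{35}{33}} = \frac{1}{\frac{35}{33} + F}$)
$- Q{\left(z{\left(5,Z \right)} \right)} = - \frac{33}{35 + 33 \left(-4\right)} = - \frac{33}{35 - 132} = - \frac{33}{-97} = - \frac{33 \left(-1\right)}{97} = \left(-1\right) \left(- \frac{33}{97}\right) = \frac{33}{97}$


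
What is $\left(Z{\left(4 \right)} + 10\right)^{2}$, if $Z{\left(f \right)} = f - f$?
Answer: $100$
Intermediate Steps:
$Z{\left(f \right)} = 0$
$\left(Z{\left(4 \right)} + 10\right)^{2} = \left(0 + 10\right)^{2} = 10^{2} = 100$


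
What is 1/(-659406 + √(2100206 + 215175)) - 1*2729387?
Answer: -1186775562896889491/434813957455 - √2315381/434813957455 ≈ -2.7294e+6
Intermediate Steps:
1/(-659406 + √(2100206 + 215175)) - 1*2729387 = 1/(-659406 + √2315381) - 2729387 = -2729387 + 1/(-659406 + √2315381)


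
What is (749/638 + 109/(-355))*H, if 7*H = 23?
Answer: 4516119/1585430 ≈ 2.8485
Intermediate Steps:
H = 23/7 (H = (1/7)*23 = 23/7 ≈ 3.2857)
(749/638 + 109/(-355))*H = (749/638 + 109/(-355))*(23/7) = (749*(1/638) + 109*(-1/355))*(23/7) = (749/638 - 109/355)*(23/7) = (196353/226490)*(23/7) = 4516119/1585430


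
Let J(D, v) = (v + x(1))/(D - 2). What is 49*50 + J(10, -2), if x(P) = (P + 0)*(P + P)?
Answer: 2450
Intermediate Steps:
x(P) = 2*P**2 (x(P) = P*(2*P) = 2*P**2)
J(D, v) = (2 + v)/(-2 + D) (J(D, v) = (v + 2*1**2)/(D - 2) = (v + 2*1)/(-2 + D) = (v + 2)/(-2 + D) = (2 + v)/(-2 + D))
49*50 + J(10, -2) = 49*50 + (2 - 2)/(-2 + 10) = 2450 + 0/8 = 2450 + (1/8)*0 = 2450 + 0 = 2450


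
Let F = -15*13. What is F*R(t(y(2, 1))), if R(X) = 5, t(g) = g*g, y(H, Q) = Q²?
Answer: -975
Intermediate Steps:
t(g) = g²
F = -195
F*R(t(y(2, 1))) = -195*5 = -975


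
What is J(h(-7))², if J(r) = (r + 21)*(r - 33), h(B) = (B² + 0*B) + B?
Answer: 321489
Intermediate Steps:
h(B) = B + B² (h(B) = (B² + 0) + B = B² + B = B + B²)
J(r) = (-33 + r)*(21 + r) (J(r) = (21 + r)*(-33 + r) = (-33 + r)*(21 + r))
J(h(-7))² = (-693 + (-7*(1 - 7))² - (-84)*(1 - 7))² = (-693 + (-7*(-6))² - (-84)*(-6))² = (-693 + 42² - 12*42)² = (-693 + 1764 - 504)² = 567² = 321489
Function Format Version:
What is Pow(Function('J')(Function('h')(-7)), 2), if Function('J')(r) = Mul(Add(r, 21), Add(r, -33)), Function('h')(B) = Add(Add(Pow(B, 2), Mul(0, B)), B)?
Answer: 321489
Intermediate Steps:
Function('h')(B) = Add(B, Pow(B, 2)) (Function('h')(B) = Add(Add(Pow(B, 2), 0), B) = Add(Pow(B, 2), B) = Add(B, Pow(B, 2)))
Function('J')(r) = Mul(Add(-33, r), Add(21, r)) (Function('J')(r) = Mul(Add(21, r), Add(-33, r)) = Mul(Add(-33, r), Add(21, r)))
Pow(Function('J')(Function('h')(-7)), 2) = Pow(Add(-693, Pow(Mul(-7, Add(1, -7)), 2), Mul(-12, Mul(-7, Add(1, -7)))), 2) = Pow(Add(-693, Pow(Mul(-7, -6), 2), Mul(-12, Mul(-7, -6))), 2) = Pow(Add(-693, Pow(42, 2), Mul(-12, 42)), 2) = Pow(Add(-693, 1764, -504), 2) = Pow(567, 2) = 321489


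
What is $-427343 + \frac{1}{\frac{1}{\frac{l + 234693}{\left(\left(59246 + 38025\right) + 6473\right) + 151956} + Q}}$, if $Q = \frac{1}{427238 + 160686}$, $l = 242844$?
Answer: $- \frac{8030389800136689}{18791520850} \approx -4.2734 \cdot 10^{5}$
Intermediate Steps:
$Q = \frac{1}{587924} \approx 1.7009 \cdot 10^{-6}$
$-427343 + \frac{1}{\frac{1}{\frac{l + 234693}{\left(\left(59246 + 38025\right) + 6473\right) + 151956} + Q}} = -427343 + \frac{1}{\frac{1}{\frac{242844 + 234693}{\left(\left(59246 + 38025\right) + 6473\right) + 151956} + \frac{1}{587924}}} = -427343 + \frac{1}{\frac{1}{\frac{477537}{\left(97271 + 6473\right) + 151956} + \frac{1}{587924}}} = -427343 + \frac{1}{\frac{1}{\frac{477537}{103744 + 151956} + \frac{1}{587924}}} = -427343 + \frac{1}{\frac{1}{\frac{477537}{255700} + \frac{1}{587924}}} = -427343 + \frac{1}{\frac{1}{\frac{35094464861}{18791520850}}} = -427343 + \frac{1}{\frac{18791520850}{35094464861}} = -427343 + \frac{35094464861}{18791520850} = - \frac{8030389800136689}{18791520850}$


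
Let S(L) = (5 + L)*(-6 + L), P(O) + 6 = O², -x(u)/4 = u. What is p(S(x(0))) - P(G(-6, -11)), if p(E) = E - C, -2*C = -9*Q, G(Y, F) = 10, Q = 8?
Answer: -160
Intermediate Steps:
x(u) = -4*u
P(O) = -6 + O²
C = 36 (C = -(-9)*8/2 = -½*(-72) = 36)
S(L) = (-6 + L)*(5 + L)
p(E) = -36 + E (p(E) = E - 1*36 = E - 36 = -36 + E)
p(S(x(0))) - P(G(-6, -11)) = (-36 + (-30 + (-4*0)² - (-4)*0)) - (-6 + 10²) = (-36 + (-30 + 0² - 1*0)) - (-6 + 100) = (-36 + (-30 + 0 + 0)) - 1*94 = (-36 - 30) - 94 = -66 - 94 = -160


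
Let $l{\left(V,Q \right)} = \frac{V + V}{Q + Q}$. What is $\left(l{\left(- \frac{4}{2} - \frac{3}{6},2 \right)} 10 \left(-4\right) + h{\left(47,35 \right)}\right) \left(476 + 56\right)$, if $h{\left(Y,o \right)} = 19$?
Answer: $36708$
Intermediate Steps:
$l{\left(V,Q \right)} = \frac{V}{Q}$ ($l{\left(V,Q \right)} = \frac{2 V}{2 Q} = 2 V \frac{1}{2 Q} = \frac{V}{Q}$)
$\left(l{\left(- \frac{4}{2} - \frac{3}{6},2 \right)} 10 \left(-4\right) + h{\left(47,35 \right)}\right) \left(476 + 56\right) = \left(\frac{- \frac{4}{2} - \frac{3}{6}}{2} \cdot 10 \left(-4\right) + 19\right) \left(476 + 56\right) = \left(\left(\left(-4\right) \frac{1}{2} - \frac{1}{2}\right) \frac{1}{2} \cdot 10 \left(-4\right) + 19\right) 532 = \left(\left(-2 - \frac{1}{2}\right) \frac{1}{2} \cdot 10 \left(-4\right) + 19\right) 532 = \left(\left(- \frac{5}{2}\right) \frac{1}{2} \cdot 10 \left(-4\right) + 19\right) 532 = \left(\left(- \frac{5}{4}\right) 10 \left(-4\right) + 19\right) 532 = \left(\left(- \frac{25}{2}\right) \left(-4\right) + 19\right) 532 = \left(50 + 19\right) 532 = 69 \cdot 532 = 36708$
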